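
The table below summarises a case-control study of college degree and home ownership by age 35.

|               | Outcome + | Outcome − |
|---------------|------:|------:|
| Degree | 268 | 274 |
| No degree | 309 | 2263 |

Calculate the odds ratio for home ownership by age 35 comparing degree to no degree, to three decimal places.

Cells: a = 268, b = 274, c = 309, d = 2263.
OR = (a·d)/(b·c) = (268 × 2263) / (274 × 309) = 606484 / 84666 = 7.16325
The odds of home ownership by age 35 are about 7.16 times as high in the degree group.

7.163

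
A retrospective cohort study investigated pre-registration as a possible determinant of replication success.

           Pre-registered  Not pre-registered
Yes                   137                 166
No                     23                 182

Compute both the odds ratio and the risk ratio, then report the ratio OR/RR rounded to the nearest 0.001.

3.638

Reading the table with exposure as columns: a = 137 (Pre-registered, case), b = 23 (Pre-registered, non-case), c = 166 (Not pre-registered, case), d = 182.
OR = (137·182)/(23·166) = 24934/3818 = 6.53064
Risk in exposed = 137/160 = 0.85625; risk in unexposed = 166/348 = 0.47701; RR = 1.79503
OR/RR = 6.53064 / 1.79503 = 3.63818
The outcome is not rare, so the OR lies further from 1 than the RR.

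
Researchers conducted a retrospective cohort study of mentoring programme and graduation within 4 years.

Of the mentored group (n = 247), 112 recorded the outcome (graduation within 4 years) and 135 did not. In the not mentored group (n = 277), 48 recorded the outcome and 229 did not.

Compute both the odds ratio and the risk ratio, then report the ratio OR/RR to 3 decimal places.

1.513

From the description: a = 112, b = 135, c = 48, d = 229.
OR = (112·229)/(135·48) = 25648/6480 = 3.95802
Risk in exposed = 112/247 = 0.45344; risk in unexposed = 48/277 = 0.17329; RR = 2.61673
OR/RR = 3.95802 / 2.61673 = 1.51258
The outcome is not rare, so the OR lies further from 1 than the RR.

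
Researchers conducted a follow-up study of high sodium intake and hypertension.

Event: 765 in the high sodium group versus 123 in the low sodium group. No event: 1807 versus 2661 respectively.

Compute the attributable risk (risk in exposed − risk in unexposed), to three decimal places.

0.253

From the description: a = 765, b = 1807, c = 123, d = 2661.
Risk in exposed = 765/2572 = 0.297434; risk in unexposed = 123/2784 = 0.044181.
Risk difference = 0.297434 − 0.044181 = 0.253253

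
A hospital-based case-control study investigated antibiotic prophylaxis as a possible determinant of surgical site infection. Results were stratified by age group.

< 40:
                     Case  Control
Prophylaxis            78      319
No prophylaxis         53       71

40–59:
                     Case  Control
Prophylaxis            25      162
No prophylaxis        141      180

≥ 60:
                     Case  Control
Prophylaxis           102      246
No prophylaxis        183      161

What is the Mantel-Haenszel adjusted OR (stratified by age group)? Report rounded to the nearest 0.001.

0.303

OR_MH = Σ(aᵢdᵢ/nᵢ) / Σ(bᵢcᵢ/nᵢ), where nᵢ is the stratum total.
Stratum 1 (< 40): n = 521; a·d/n = 78·71/521 = 10.6296; b·c/n = 319·53/521 = 32.4511
Stratum 2 (40–59): n = 508; a·d/n = 25·180/508 = 8.8583; b·c/n = 162·141/508 = 44.9646
Stratum 3 (≥ 60): n = 692; a·d/n = 102·161/692 = 23.7312; b·c/n = 246·183/692 = 65.0549
OR_MH = (10.6296 + 8.8583 + 23.7312) / (32.4511 + 44.9646 + 65.0549) = 43.2190 / 142.4705 = 0.30335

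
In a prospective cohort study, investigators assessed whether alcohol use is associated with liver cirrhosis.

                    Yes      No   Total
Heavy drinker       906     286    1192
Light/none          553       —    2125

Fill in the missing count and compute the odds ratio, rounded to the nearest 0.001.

9.005

The missing cell is in the unexposed row: 2125 − 553 = 1572.
So a = 906, b = 286, c = 553, d = 1572.
OR = (a·d)/(b·c) = (906 × 1572) / (286 × 553) = 1424232 / 158158 = 9.00512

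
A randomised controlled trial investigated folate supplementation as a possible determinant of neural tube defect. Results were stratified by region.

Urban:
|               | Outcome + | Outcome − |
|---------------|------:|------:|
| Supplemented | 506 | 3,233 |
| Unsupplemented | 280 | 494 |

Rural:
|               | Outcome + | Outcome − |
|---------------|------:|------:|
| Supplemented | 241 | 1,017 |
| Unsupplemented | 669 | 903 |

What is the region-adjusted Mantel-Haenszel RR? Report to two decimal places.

RR_MH = Σ(aᵢ·n₀ᵢ/nᵢ) / Σ(cᵢ·n₁ᵢ/nᵢ), with n₁ᵢ = aᵢ+bᵢ (exposed), n₀ᵢ = cᵢ+dᵢ (unexposed), nᵢ = n₁ᵢ+n₀ᵢ.
Stratum 1 (Urban): n₁ = 3739, n₀ = 774, n = 4513; a·n₀/n = 506·774/4513 = 86.7813; c·n₁/n = 280·3739/4513 = 231.9787
Stratum 2 (Rural): n₁ = 1258, n₀ = 1572, n = 2830; a·n₀/n = 241·1572/2830 = 133.8700; c·n₁/n = 669·1258/2830 = 297.3859
RR_MH = (86.7813 + 133.8700) / (231.9787 + 297.3859) = 220.6513 / 529.3646 = 0.41682

0.42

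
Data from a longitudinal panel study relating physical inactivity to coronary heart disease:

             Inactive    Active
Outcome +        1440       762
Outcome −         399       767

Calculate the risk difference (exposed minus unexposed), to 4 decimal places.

0.2847

Reading the table with exposure as columns: a = 1440 (Inactive, case), b = 399 (Inactive, non-case), c = 762 (Active, case), d = 767.
Risk in exposed = 1440/1839 = 0.783034; risk in unexposed = 762/1529 = 0.498365.
Risk difference = 0.783034 − 0.498365 = 0.284669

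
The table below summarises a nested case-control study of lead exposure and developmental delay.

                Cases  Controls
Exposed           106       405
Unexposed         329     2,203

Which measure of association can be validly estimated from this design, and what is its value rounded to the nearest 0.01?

1.75

Cells: a = 106, b = 405, c = 329, d = 2203.
This is a nested case-control study: participants were sampled on outcome status, so risks in the source population cannot be estimated directly — relative risk is not valid here. The odds ratio is the appropriate measure.
OR = (a·d)/(b·c) = (106 × 2203) / (405 × 329) = 233518 / 133245 = 1.75255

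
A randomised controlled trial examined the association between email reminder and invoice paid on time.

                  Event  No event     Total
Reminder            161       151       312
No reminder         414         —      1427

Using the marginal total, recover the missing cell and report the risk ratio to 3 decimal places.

1.779

The missing cell is in the unexposed row: 1427 − 414 = 1013.
So a = 161, b = 151, c = 414, d = 1013.
RR = [a/(a+b)] / [c/(c+d)] = (161/312) / (414/1427) = 0.51603/0.29012 = 1.77867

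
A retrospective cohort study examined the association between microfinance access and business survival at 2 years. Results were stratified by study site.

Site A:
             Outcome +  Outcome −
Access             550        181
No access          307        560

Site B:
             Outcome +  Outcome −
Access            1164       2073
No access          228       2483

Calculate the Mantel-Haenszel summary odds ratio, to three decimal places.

5.941

OR_MH = Σ(aᵢdᵢ/nᵢ) / Σ(bᵢcᵢ/nᵢ), where nᵢ is the stratum total.
Stratum 1 (Site A): n = 1598; a·d/n = 550·560/1598 = 192.7409; b·c/n = 181·307/1598 = 34.7728
Stratum 2 (Site B): n = 5948; a·d/n = 1164·2483/5948 = 485.9132; b·c/n = 2073·228/5948 = 79.4627
OR_MH = (192.7409 + 485.9132) / (34.7728 + 79.4627) = 678.6542 / 114.2355 = 5.94083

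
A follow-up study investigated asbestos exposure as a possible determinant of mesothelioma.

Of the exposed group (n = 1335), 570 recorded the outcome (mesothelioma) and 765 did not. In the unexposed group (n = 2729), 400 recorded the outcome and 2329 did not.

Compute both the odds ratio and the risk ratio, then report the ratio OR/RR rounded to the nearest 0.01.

1.49

From the description: a = 570, b = 765, c = 400, d = 2329.
OR = (570·2329)/(765·400) = 1327530/306000 = 4.33833
Risk in exposed = 570/1335 = 0.42697; risk in unexposed = 400/2729 = 0.14657; RR = 2.91298
OR/RR = 4.33833 / 2.91298 = 1.48931
The outcome is not rare, so the OR lies further from 1 than the RR.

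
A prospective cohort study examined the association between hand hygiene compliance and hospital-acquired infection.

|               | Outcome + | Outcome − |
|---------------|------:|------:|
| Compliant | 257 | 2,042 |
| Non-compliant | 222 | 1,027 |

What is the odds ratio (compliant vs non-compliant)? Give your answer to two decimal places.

Cells: a = 257, b = 2042, c = 222, d = 1027.
OR = (a·d)/(b·c) = (257 × 1027) / (2042 × 222) = 263939 / 453324 = 0.58223
Exposure is associated with lower odds of hospital-acquired infection (OR = 0.58 < 1).

0.58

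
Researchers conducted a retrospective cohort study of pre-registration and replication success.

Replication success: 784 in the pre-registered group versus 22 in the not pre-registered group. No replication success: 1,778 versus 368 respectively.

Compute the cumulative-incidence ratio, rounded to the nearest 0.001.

5.425

From the description: a = 784, b = 1778, c = 22, d = 368.
Risk in exposed = 784/2562 = 0.30601; risk in unexposed = 22/390 = 0.05641.
RR = 0.30601 / 0.05641 = 5.42474
The risk among the exposed is 5.42 times that among the unexposed.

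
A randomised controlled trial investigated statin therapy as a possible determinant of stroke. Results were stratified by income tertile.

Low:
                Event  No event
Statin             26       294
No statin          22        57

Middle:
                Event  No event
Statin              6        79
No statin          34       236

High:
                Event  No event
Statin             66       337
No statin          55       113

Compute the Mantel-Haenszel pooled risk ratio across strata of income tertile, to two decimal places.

RR_MH = Σ(aᵢ·n₀ᵢ/nᵢ) / Σ(cᵢ·n₁ᵢ/nᵢ), with n₁ᵢ = aᵢ+bᵢ (exposed), n₀ᵢ = cᵢ+dᵢ (unexposed), nᵢ = n₁ᵢ+n₀ᵢ.
Stratum 1 (Low): n₁ = 320, n₀ = 79, n = 399; a·n₀/n = 26·79/399 = 5.1479; c·n₁/n = 22·320/399 = 17.6441
Stratum 2 (Middle): n₁ = 85, n₀ = 270, n = 355; a·n₀/n = 6·270/355 = 4.5634; c·n₁/n = 34·85/355 = 8.1408
Stratum 3 (High): n₁ = 403, n₀ = 168, n = 571; a·n₀/n = 66·168/571 = 19.4186; c·n₁/n = 55·403/571 = 38.8179
RR_MH = (5.1479 + 4.5634 + 19.4186) / (17.6441 + 8.1408 + 38.8179) = 29.1298 / 64.6028 = 0.45091

0.45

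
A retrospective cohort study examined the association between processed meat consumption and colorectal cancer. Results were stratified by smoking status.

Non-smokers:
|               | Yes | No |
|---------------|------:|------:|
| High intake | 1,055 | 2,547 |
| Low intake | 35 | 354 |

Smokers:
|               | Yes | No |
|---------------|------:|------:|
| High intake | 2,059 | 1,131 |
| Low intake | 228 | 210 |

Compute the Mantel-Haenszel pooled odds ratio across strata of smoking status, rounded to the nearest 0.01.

2.28

OR_MH = Σ(aᵢdᵢ/nᵢ) / Σ(bᵢcᵢ/nᵢ), where nᵢ is the stratum total.
Stratum 1 (Non-smokers): n = 3991; a·d/n = 1055·354/3991 = 93.5781; b·c/n = 2547·35/3991 = 22.3365
Stratum 2 (Smokers): n = 3628; a·d/n = 2059·210/3628 = 119.1814; b·c/n = 1131·228/3628 = 71.0772
OR_MH = (93.5781 + 119.1814) / (22.3365 + 71.0772) = 212.7594 / 93.4137 = 2.27760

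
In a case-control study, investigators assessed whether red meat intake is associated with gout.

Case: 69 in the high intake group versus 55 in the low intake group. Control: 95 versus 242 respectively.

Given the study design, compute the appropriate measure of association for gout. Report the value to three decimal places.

From the description: a = 69, b = 95, c = 55, d = 242.
This is a case-control study: participants were sampled on outcome status, so risks in the source population cannot be estimated directly — relative risk is not valid here. The odds ratio is the appropriate measure.
OR = (a·d)/(b·c) = (69 × 242) / (95 × 55) = 16698 / 5225 = 3.19579

3.196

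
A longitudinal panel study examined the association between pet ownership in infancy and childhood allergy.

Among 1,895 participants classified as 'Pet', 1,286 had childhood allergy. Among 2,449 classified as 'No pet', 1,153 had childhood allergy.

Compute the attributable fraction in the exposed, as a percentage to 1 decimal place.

From the description: a = 1286, b = 609, c = 1153, d = 1296.
Risk in exposed = 1286/1895 = 0.67863; risk in unexposed = 1153/2449 = 0.47080.
RR = 0.67863/0.47080 = 1.44142
AR% = (RR − 1)/RR × 100 = (1.44142 − 1)/1.44142 × 100 = 30.6241%

30.6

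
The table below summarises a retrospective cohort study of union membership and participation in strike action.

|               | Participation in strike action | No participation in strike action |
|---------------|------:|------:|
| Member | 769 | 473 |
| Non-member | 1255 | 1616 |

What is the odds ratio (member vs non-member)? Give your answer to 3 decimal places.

2.093

Cells: a = 769, b = 473, c = 1255, d = 1616.
OR = (a·d)/(b·c) = (769 × 1616) / (473 × 1255) = 1242704 / 593615 = 2.09345
The odds of participation in strike action are about 2.09 times as high in the member group.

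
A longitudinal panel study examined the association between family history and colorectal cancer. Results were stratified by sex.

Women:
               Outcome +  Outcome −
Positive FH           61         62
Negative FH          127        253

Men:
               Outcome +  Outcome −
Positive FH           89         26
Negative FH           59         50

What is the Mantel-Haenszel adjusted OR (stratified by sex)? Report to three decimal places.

OR_MH = Σ(aᵢdᵢ/nᵢ) / Σ(bᵢcᵢ/nᵢ), where nᵢ is the stratum total.
Stratum 1 (Women): n = 503; a·d/n = 61·253/503 = 30.6819; b·c/n = 62·127/503 = 15.6541
Stratum 2 (Men): n = 224; a·d/n = 89·50/224 = 19.8661; b·c/n = 26·59/224 = 6.8482
OR_MH = (30.6819 + 19.8661) / (15.6541 + 6.8482) = 50.5480 / 22.5023 = 2.24635

2.246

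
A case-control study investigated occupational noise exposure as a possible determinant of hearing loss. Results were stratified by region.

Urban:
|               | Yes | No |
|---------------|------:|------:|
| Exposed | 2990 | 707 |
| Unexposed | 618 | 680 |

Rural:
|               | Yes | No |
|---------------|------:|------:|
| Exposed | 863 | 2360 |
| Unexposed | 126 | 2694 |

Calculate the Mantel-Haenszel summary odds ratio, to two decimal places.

OR_MH = Σ(aᵢdᵢ/nᵢ) / Σ(bᵢcᵢ/nᵢ), where nᵢ is the stratum total.
Stratum 1 (Urban): n = 4995; a·d/n = 2990·680/4995 = 407.0470; b·c/n = 707·618/4995 = 87.4727
Stratum 2 (Rural): n = 6043; a·d/n = 863·2694/6043 = 384.7298; b·c/n = 2360·126/6043 = 49.2073
OR_MH = (407.0470 + 384.7298) / (87.4727 + 49.2073) = 791.7768 / 136.6800 = 5.79292

5.79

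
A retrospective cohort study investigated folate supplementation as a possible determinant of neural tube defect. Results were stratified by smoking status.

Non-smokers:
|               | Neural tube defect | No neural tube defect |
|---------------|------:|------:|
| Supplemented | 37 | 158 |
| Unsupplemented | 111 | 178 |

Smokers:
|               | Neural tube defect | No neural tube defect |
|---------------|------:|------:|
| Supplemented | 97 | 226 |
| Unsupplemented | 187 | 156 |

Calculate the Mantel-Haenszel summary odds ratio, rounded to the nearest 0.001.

OR_MH = Σ(aᵢdᵢ/nᵢ) / Σ(bᵢcᵢ/nᵢ), where nᵢ is the stratum total.
Stratum 1 (Non-smokers): n = 484; a·d/n = 37·178/484 = 13.6074; b·c/n = 158·111/484 = 36.2355
Stratum 2 (Smokers): n = 666; a·d/n = 97·156/666 = 22.7207; b·c/n = 226·187/666 = 63.4565
OR_MH = (13.6074 + 22.7207) / (36.2355 + 63.4565) = 36.3282 / 99.6920 = 0.36440

0.364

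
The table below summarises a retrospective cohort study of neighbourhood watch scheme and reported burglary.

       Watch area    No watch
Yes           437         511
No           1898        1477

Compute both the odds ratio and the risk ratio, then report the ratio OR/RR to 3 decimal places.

0.914

Reading the table with exposure as columns: a = 437 (Watch area, case), b = 1898 (Watch area, non-case), c = 511 (No watch, case), d = 1477.
OR = (437·1477)/(1898·511) = 645449/969878 = 0.66550
Risk in exposed = 437/2335 = 0.18715; risk in unexposed = 511/1988 = 0.25704; RR = 0.72810
OR/RR = 0.66550 / 0.72810 = 0.91402
The outcome is not rare, so the OR lies further from 1 than the RR.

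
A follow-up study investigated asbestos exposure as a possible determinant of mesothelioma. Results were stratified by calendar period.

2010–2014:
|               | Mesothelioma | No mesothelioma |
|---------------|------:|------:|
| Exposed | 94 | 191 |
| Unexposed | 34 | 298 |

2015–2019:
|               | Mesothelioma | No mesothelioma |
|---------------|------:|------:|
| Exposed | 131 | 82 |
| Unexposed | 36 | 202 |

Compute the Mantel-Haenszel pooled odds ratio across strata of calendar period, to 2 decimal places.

6.10

OR_MH = Σ(aᵢdᵢ/nᵢ) / Σ(bᵢcᵢ/nᵢ), where nᵢ is the stratum total.
Stratum 1 (2010–2014): n = 617; a·d/n = 94·298/617 = 45.4003; b·c/n = 191·34/617 = 10.5251
Stratum 2 (2015–2019): n = 451; a·d/n = 131·202/451 = 58.6741; b·c/n = 82·36/451 = 6.5455
OR_MH = (45.4003 + 58.6741) / (10.5251 + 6.5455) = 104.0744 / 17.0706 = 6.09671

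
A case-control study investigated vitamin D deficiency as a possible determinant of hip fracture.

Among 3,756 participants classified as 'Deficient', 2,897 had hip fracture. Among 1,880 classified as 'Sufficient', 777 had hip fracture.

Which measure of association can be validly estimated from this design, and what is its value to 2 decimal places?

From the description: a = 2897, b = 859, c = 777, d = 1103.
This is a case-control study: participants were sampled on outcome status, so risks in the source population cannot be estimated directly — relative risk is not valid here. The odds ratio is the appropriate measure.
OR = (a·d)/(b·c) = (2897 × 1103) / (859 × 777) = 3195391 / 667443 = 4.78751

4.79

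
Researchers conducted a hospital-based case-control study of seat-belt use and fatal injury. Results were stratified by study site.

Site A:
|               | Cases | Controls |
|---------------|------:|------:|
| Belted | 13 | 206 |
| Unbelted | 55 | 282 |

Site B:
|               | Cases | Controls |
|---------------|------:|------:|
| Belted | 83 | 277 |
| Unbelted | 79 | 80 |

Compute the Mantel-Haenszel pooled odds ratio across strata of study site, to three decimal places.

OR_MH = Σ(aᵢdᵢ/nᵢ) / Σ(bᵢcᵢ/nᵢ), where nᵢ is the stratum total.
Stratum 1 (Site A): n = 556; a·d/n = 13·282/556 = 6.5935; b·c/n = 206·55/556 = 20.3777
Stratum 2 (Site B): n = 519; a·d/n = 83·80/519 = 12.7938; b·c/n = 277·79/519 = 42.1638
OR_MH = (6.5935 + 12.7938) / (20.3777 + 42.1638) = 19.3874 / 62.5415 = 0.30999

0.310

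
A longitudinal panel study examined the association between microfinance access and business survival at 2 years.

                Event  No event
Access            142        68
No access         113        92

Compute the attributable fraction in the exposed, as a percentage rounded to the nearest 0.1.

18.5

Cells: a = 142, b = 68, c = 113, d = 92.
Risk in exposed = 142/210 = 0.67619; risk in unexposed = 113/205 = 0.55122.
RR = 0.67619/0.55122 = 1.22672
AR% = (RR − 1)/RR × 100 = (1.22672 − 1)/1.22672 × 100 = 18.4816%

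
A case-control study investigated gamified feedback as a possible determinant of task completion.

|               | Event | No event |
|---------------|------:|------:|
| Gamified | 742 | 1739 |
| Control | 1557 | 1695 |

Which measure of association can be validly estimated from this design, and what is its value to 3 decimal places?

Cells: a = 742, b = 1739, c = 1557, d = 1695.
This is a case-control study: participants were sampled on outcome status, so risks in the source population cannot be estimated directly — relative risk is not valid here. The odds ratio is the appropriate measure.
OR = (a·d)/(b·c) = (742 × 1695) / (1739 × 1557) = 1257690 / 2707623 = 0.46450

0.464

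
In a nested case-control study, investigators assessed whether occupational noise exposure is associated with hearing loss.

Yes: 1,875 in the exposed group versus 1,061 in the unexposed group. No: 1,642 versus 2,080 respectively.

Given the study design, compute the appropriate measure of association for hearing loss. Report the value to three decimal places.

From the description: a = 1875, b = 1642, c = 1061, d = 2080.
This is a nested case-control study: participants were sampled on outcome status, so risks in the source population cannot be estimated directly — relative risk is not valid here. The odds ratio is the appropriate measure.
OR = (a·d)/(b·c) = (1875 × 2080) / (1642 × 1061) = 3900000 / 1742162 = 2.23860

2.239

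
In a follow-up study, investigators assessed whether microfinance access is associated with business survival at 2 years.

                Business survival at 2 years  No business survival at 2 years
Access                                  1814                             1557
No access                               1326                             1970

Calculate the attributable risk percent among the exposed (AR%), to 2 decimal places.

Cells: a = 1814, b = 1557, c = 1326, d = 1970.
Risk in exposed = 1814/3371 = 0.53812; risk in unexposed = 1326/3296 = 0.40231.
RR = 0.53812/0.40231 = 1.33759
AR% = (RR − 1)/RR × 100 = (1.33759 − 1)/1.33759 × 100 = 25.2385%

25.24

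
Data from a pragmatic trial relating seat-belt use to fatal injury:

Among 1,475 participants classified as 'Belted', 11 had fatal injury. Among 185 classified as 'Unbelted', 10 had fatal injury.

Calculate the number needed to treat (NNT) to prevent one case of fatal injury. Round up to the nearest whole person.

22

Risk in treated group = 11/1475 = 0.00746; risk in control = 10/185 = 0.05405.
Absolute risk reduction = 0.05405 − 0.00746 = 0.04660
NNT = 1 / ARR = 1 / 0.04660 = 21.461 → round up → 22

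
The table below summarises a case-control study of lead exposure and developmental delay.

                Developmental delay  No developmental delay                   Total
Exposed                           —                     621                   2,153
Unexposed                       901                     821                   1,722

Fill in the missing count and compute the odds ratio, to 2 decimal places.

2.25

The missing cell is in the exposed row: 2153 − 621 = 1532.
So a = 1532, b = 621, c = 901, d = 821.
OR = (a·d)/(b·c) = (1532 × 821) / (621 × 901) = 1257772 / 559521 = 2.24794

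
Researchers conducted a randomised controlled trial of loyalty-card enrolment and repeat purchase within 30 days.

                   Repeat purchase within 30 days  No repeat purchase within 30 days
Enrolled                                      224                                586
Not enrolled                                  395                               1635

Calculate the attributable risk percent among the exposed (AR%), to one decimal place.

Cells: a = 224, b = 586, c = 395, d = 1635.
Risk in exposed = 224/810 = 0.27654; risk in unexposed = 395/2030 = 0.19458.
RR = 0.27654/0.19458 = 1.42122
AR% = (RR − 1)/RR × 100 = (1.42122 − 1)/1.42122 × 100 = 29.6380%

29.6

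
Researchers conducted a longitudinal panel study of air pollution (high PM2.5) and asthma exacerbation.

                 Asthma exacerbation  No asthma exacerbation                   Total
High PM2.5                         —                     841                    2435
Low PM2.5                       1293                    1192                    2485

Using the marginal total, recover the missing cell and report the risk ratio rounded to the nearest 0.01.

1.26

The missing cell is in the exposed row: 2435 − 841 = 1594.
So a = 1594, b = 841, c = 1293, d = 1192.
RR = [a/(a+b)] / [c/(c+d)] = (1594/2435) / (1293/2485) = 0.65462/0.52032 = 1.25811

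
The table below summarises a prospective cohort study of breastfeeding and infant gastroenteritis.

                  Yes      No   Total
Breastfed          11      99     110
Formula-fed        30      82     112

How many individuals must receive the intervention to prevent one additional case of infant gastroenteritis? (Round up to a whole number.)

Risk in treated group = 11/110 = 0.10000; risk in control = 30/112 = 0.26786.
Absolute risk reduction = 0.26786 − 0.10000 = 0.16786
NNT = 1 / ARR = 1 / 0.16786 = 5.957 → round up → 6

6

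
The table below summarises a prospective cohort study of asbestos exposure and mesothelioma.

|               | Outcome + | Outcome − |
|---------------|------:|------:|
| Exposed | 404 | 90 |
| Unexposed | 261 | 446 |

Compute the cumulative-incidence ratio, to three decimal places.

2.215

Cells: a = 404, b = 90, c = 261, d = 446.
Risk in exposed = 404/494 = 0.81781; risk in unexposed = 261/707 = 0.36917.
RR = 0.81781 / 0.36917 = 2.21530
The risk among the exposed is 2.22 times that among the unexposed.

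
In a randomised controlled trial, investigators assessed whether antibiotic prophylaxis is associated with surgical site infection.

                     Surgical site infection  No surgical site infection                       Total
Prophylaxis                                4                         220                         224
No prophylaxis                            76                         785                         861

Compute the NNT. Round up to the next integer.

Risk in treated group = 4/224 = 0.01786; risk in control = 76/861 = 0.08827.
Absolute risk reduction = 0.08827 − 0.01786 = 0.07041
NNT = 1 / ARR = 1 / 0.07041 = 14.202 → round up → 15

15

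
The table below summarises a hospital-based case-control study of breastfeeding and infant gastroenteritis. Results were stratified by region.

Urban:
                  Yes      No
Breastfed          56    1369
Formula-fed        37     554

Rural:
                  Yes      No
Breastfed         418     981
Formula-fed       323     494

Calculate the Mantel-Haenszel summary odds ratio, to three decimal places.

OR_MH = Σ(aᵢdᵢ/nᵢ) / Σ(bᵢcᵢ/nᵢ), where nᵢ is the stratum total.
Stratum 1 (Urban): n = 2016; a·d/n = 56·554/2016 = 15.3889; b·c/n = 1369·37/2016 = 25.1255
Stratum 2 (Rural): n = 2216; a·d/n = 418·494/2216 = 93.1823; b·c/n = 981·323/2216 = 142.9887
OR_MH = (15.3889 + 93.1823) / (25.1255 + 142.9887) = 108.5712 / 168.1142 = 0.64582

0.646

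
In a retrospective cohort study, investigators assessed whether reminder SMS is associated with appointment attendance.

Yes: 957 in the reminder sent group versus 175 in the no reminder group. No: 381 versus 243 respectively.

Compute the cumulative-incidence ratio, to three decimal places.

1.708

From the description: a = 957, b = 381, c = 175, d = 243.
Risk in exposed = 957/1338 = 0.71525; risk in unexposed = 175/418 = 0.41866.
RR = 0.71525 / 0.41866 = 1.70842
The risk among the exposed is 1.71 times that among the unexposed.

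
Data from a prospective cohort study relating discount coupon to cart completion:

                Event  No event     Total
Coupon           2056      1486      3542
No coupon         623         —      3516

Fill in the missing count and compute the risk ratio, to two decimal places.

3.28

The missing cell is in the unexposed row: 3516 − 623 = 2893.
So a = 2056, b = 1486, c = 623, d = 2893.
RR = [a/(a+b)] / [c/(c+d)] = (2056/3542) / (623/3516) = 0.58046/0.17719 = 3.27594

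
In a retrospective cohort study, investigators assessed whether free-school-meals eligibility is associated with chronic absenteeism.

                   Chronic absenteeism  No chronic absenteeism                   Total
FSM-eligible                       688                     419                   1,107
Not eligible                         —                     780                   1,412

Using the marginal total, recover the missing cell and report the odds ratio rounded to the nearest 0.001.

The missing cell is in the unexposed row: 1412 − 780 = 632.
So a = 688, b = 419, c = 632, d = 780.
OR = (a·d)/(b·c) = (688 × 780) / (419 × 632) = 536640 / 264808 = 2.02652

2.027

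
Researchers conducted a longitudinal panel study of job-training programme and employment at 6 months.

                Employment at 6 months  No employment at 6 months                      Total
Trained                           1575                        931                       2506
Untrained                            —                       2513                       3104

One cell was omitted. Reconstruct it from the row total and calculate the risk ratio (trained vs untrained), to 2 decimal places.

The missing cell is in the unexposed row: 3104 − 2513 = 591.
So a = 1575, b = 931, c = 591, d = 2513.
RR = [a/(a+b)] / [c/(c+d)] = (1575/2506) / (591/3104) = 0.62849/0.19040 = 3.30091

3.30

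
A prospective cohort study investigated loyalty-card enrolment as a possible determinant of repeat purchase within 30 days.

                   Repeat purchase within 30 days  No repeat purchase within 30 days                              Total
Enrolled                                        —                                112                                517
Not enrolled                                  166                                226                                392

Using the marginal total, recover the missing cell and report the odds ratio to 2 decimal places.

4.92

The missing cell is in the exposed row: 517 − 112 = 405.
So a = 405, b = 112, c = 166, d = 226.
OR = (a·d)/(b·c) = (405 × 226) / (112 × 166) = 91530 / 18592 = 4.92309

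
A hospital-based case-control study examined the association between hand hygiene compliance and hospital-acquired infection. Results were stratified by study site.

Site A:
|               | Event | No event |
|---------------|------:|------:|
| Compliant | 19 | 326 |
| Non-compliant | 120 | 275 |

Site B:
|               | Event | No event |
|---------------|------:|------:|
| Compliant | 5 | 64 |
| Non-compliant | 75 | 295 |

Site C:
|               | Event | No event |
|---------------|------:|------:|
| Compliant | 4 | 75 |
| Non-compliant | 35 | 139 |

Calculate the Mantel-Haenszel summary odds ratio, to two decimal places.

0.17

OR_MH = Σ(aᵢdᵢ/nᵢ) / Σ(bᵢcᵢ/nᵢ), where nᵢ is the stratum total.
Stratum 1 (Site A): n = 740; a·d/n = 19·275/740 = 7.0608; b·c/n = 326·120/740 = 52.8649
Stratum 2 (Site B): n = 439; a·d/n = 5·295/439 = 3.3599; b·c/n = 64·75/439 = 10.9339
Stratum 3 (Site C): n = 253; a·d/n = 4·139/253 = 2.1976; b·c/n = 75·35/253 = 10.3755
OR_MH = (7.0608 + 3.3599 + 2.1976) / (52.8649 + 10.9339 + 10.3755) = 12.6183 / 74.1743 = 0.17012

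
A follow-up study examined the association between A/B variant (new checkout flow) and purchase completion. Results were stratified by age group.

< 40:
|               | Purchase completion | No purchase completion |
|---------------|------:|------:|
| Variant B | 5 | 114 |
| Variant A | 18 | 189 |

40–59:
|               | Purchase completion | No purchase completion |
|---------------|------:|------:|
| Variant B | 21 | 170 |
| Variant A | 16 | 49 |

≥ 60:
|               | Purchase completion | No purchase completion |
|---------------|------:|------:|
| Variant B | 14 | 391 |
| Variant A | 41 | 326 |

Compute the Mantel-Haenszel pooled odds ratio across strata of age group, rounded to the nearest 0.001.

0.340

OR_MH = Σ(aᵢdᵢ/nᵢ) / Σ(bᵢcᵢ/nᵢ), where nᵢ is the stratum total.
Stratum 1 (< 40): n = 326; a·d/n = 5·189/326 = 2.8988; b·c/n = 114·18/326 = 6.2945
Stratum 2 (40–59): n = 256; a·d/n = 21·49/256 = 4.0195; b·c/n = 170·16/256 = 10.6250
Stratum 3 (≥ 60): n = 772; a·d/n = 14·326/772 = 5.9119; b·c/n = 391·41/772 = 20.7655
OR_MH = (2.8988 + 4.0195 + 5.9119) / (6.2945 + 10.6250 + 20.7655) = 12.8302 / 37.6850 = 0.34046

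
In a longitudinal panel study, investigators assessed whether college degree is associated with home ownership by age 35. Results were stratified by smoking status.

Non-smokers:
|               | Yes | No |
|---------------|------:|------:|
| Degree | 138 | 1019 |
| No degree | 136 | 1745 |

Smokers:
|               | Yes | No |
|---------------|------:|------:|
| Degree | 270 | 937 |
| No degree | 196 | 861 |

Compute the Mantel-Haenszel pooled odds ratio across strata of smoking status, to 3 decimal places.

OR_MH = Σ(aᵢdᵢ/nᵢ) / Σ(bᵢcᵢ/nᵢ), where nᵢ is the stratum total.
Stratum 1 (Non-smokers): n = 3038; a·d/n = 138·1745/3038 = 79.2660; b·c/n = 1019·136/3038 = 45.6169
Stratum 2 (Smokers): n = 2264; a·d/n = 270·861/2264 = 102.6811; b·c/n = 937·196/2264 = 81.1184
OR_MH = (79.2660 + 102.6811) / (45.6169 + 81.1184) = 181.9471 / 126.7352 = 1.43565

1.436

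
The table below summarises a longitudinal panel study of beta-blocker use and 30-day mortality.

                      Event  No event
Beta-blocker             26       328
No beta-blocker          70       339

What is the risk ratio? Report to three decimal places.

0.429

Cells: a = 26, b = 328, c = 70, d = 339.
Risk in exposed = 26/354 = 0.07345; risk in unexposed = 70/409 = 0.17115.
RR = 0.07345 / 0.17115 = 0.42914
The risk is 57% lower among the exposed than among the unexposed.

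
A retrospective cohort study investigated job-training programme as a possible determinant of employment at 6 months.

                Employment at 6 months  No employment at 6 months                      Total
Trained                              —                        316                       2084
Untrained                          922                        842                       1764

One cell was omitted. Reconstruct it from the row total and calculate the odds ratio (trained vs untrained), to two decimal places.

The missing cell is in the exposed row: 2084 − 316 = 1768.
So a = 1768, b = 316, c = 922, d = 842.
OR = (a·d)/(b·c) = (1768 × 842) / (316 × 922) = 1488656 / 291352 = 5.10948

5.11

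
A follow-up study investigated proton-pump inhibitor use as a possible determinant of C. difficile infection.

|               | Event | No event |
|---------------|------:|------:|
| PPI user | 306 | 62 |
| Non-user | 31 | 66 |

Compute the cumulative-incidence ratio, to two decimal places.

Cells: a = 306, b = 62, c = 31, d = 66.
Risk in exposed = 306/368 = 0.83152; risk in unexposed = 31/97 = 0.31959.
RR = 0.83152 / 0.31959 = 2.60186
The risk among the exposed is 2.60 times that among the unexposed.

2.60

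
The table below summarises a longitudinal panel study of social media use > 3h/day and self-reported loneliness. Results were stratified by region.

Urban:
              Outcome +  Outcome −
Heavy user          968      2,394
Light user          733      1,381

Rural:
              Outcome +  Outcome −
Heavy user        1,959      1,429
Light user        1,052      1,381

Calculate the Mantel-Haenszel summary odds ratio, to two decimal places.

1.22

OR_MH = Σ(aᵢdᵢ/nᵢ) / Σ(bᵢcᵢ/nᵢ), where nᵢ is the stratum total.
Stratum 1 (Urban): n = 5476; a·d/n = 968·1381/5476 = 244.1213; b·c/n = 2394·733/5476 = 320.4533
Stratum 2 (Rural): n = 5821; a·d/n = 1959·1381/5821 = 464.7619; b·c/n = 1429·1052/5821 = 258.2560
OR_MH = (244.1213 + 464.7619) / (320.4533 + 258.2560) = 708.8832 / 578.7092 = 1.22494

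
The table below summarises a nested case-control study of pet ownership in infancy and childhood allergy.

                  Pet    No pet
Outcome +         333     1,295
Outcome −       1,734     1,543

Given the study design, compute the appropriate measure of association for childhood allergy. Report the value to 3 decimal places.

0.229

Reading the table with exposure as columns: a = 333 (Pet, case), b = 1734 (Pet, non-case), c = 1295 (No pet, case), d = 1543.
This is a nested case-control study: participants were sampled on outcome status, so risks in the source population cannot be estimated directly — relative risk is not valid here. The odds ratio is the appropriate measure.
OR = (a·d)/(b·c) = (333 × 1543) / (1734 × 1295) = 513819 / 2245530 = 0.22882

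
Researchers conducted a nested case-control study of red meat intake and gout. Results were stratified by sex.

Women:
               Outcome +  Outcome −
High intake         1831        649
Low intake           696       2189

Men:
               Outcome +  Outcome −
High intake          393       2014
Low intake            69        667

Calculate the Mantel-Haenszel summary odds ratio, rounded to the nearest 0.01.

OR_MH = Σ(aᵢdᵢ/nᵢ) / Σ(bᵢcᵢ/nᵢ), where nᵢ is the stratum total.
Stratum 1 (Women): n = 5365; a·d/n = 1831·2189/5365 = 747.0753; b·c/n = 649·696/5365 = 84.1946
Stratum 2 (Men): n = 3143; a·d/n = 393·667/3143 = 83.4015; b·c/n = 2014·69/3143 = 44.2144
OR_MH = (747.0753 + 83.4015) / (84.1946 + 44.2144) = 830.4768 / 128.4090 = 6.46743

6.47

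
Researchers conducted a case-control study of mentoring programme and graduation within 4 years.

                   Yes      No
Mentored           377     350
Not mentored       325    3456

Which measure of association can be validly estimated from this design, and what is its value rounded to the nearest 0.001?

Cells: a = 377, b = 350, c = 325, d = 3456.
This is a case-control study: participants were sampled on outcome status, so risks in the source population cannot be estimated directly — relative risk is not valid here. The odds ratio is the appropriate measure.
OR = (a·d)/(b·c) = (377 × 3456) / (350 × 325) = 1302912 / 113750 = 11.45417

11.454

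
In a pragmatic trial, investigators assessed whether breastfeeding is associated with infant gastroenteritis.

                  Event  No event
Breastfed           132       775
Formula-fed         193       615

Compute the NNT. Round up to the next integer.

11

Risk in treated group = 132/907 = 0.14553; risk in control = 193/808 = 0.23886.
Absolute risk reduction = 0.23886 − 0.14553 = 0.09333
NNT = 1 / ARR = 1 / 0.09333 = 10.715 → round up → 11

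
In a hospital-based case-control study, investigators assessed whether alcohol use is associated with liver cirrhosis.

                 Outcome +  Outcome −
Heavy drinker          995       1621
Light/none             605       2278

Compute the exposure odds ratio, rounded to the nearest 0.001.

2.311

Cells: a = 995, b = 1621, c = 605, d = 2278.
OR = (a·d)/(b·c) = (995 × 2278) / (1621 × 605) = 2266610 / 980705 = 2.31120
The odds of liver cirrhosis are about 2.31 times as high in the heavy drinker group.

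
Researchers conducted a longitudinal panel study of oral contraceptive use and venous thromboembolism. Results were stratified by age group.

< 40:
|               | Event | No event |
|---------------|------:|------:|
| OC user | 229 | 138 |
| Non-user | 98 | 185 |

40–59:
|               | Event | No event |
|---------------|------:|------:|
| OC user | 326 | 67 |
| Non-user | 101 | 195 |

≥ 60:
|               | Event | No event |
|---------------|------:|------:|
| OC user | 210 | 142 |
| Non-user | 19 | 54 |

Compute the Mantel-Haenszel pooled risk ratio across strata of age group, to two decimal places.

2.14

RR_MH = Σ(aᵢ·n₀ᵢ/nᵢ) / Σ(cᵢ·n₁ᵢ/nᵢ), with n₁ᵢ = aᵢ+bᵢ (exposed), n₀ᵢ = cᵢ+dᵢ (unexposed), nᵢ = n₁ᵢ+n₀ᵢ.
Stratum 1 (< 40): n₁ = 367, n₀ = 283, n = 650; a·n₀/n = 229·283/650 = 99.7031; c·n₁/n = 98·367/650 = 55.3323
Stratum 2 (40–59): n₁ = 393, n₀ = 296, n = 689; a·n₀/n = 326·296/689 = 140.0522; c·n₁/n = 101·393/689 = 57.6096
Stratum 3 (≥ 60): n₁ = 352, n₀ = 73, n = 425; a·n₀/n = 210·73/425 = 36.0706; c·n₁/n = 19·352/425 = 15.7365
RR_MH = (99.7031 + 140.0522 + 36.0706) / (55.3323 + 57.6096 + 15.7365) = 275.8259 / 128.6784 = 2.14353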